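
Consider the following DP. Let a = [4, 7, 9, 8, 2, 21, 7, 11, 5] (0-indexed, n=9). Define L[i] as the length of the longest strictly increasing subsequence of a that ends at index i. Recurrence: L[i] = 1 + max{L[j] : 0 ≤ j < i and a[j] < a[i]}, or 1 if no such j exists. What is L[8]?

2

   i    0    1    2    3    4    5    6    7    8
a[i]    4    7    9    8    2   21    7   11    5
L[i]    1    2    3    3    1    4    2    4    2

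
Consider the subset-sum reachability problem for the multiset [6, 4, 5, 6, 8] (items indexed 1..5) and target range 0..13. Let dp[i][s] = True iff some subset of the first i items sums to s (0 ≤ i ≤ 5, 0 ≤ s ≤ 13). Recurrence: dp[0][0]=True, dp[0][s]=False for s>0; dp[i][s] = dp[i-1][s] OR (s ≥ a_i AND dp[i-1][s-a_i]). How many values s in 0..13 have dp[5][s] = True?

i\s   0   1   2   3   4   5   6   7   8   9  10  11  12  13
  0   T   F   F   F   F   F   F   F   F   F   F   F   F   F
  1   T   F   F   F   F   F   T   F   F   F   F   F   F   F
  2   T   F   F   F   T   F   T   F   F   F   T   F   F   F
  3   T   F   F   F   T   T   T   F   F   T   T   T   F   F
  4   T   F   F   F   T   T   T   F   F   T   T   T   T   F
  5   T   F   F   F   T   T   T   F   T   T   T   T   T   T

10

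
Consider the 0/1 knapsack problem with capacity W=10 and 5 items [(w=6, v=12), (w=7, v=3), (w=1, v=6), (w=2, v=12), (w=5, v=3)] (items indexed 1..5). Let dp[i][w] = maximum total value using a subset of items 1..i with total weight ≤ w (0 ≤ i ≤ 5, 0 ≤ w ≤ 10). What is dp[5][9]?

30

i\w   0   1   2   3   4   5   6   7   8   9  10
  0   0   0   0   0   0   0   0   0   0   0   0
  1   0   0   0   0   0   0  12  12  12  12  12
  2   0   0   0   0   0   0  12  12  12  12  12
  3   0   6   6   6   6   6  12  18  18  18  18
  4   0   6  12  18  18  18  18  18  24  30  30
  5   0   6  12  18  18  18  18  18  24  30  30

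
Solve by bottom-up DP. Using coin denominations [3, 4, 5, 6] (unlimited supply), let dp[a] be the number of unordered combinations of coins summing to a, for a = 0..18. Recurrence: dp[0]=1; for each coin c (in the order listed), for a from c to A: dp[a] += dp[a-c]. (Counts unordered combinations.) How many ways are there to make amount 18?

after  coin     0     1     2     3     4     5     6     7     8     9    10    11    12    13    14    15    16    17    18
          3     1     0     0     1     0     0     1     0     0     1     0     0     1     0     0     1     0     0     1
          4     1     0     0     1     1     0     1     1     1     1     1     1     2     1     1     2     2     1     2
          5     1     0     0     1     1     1     1     1     2     2     2     2     3     3     3     4     4     4     5
          6     1     0     0     1     1     1     2     1     2     3     3     3     5     4     5     7     7     7    10

10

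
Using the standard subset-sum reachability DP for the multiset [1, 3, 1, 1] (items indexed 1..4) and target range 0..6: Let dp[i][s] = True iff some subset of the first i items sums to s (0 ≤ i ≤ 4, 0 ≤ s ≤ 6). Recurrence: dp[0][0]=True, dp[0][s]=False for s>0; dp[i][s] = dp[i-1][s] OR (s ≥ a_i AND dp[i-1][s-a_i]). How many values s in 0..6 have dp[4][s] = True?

i\s   0   1   2   3   4   5   6
  0   T   F   F   F   F   F   F
  1   T   T   F   F   F   F   F
  2   T   T   F   T   T   F   F
  3   T   T   T   T   T   T   F
  4   T   T   T   T   T   T   T

7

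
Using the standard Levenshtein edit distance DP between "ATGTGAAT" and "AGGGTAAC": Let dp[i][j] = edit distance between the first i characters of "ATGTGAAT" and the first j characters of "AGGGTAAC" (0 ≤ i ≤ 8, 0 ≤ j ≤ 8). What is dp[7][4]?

4

   ''  A  G  G  G  T  A  A  C
''  0  1  2  3  4  5  6  7  8
 A  1  0  1  2  3  4  5  6  7
 T  2  1  1  2  3  3  4  5  6
 G  3  2  1  1  2  3  4  5  6
 T  4  3  2  2  2  2  3  4  5
 G  5  4  3  2  2  3  3  4  5
 A  6  5  4  3  3  3  3  3  4
 A  7  6  5  4  4  4  3  3  4
 T  8  7  6  5  5  4  4  4  4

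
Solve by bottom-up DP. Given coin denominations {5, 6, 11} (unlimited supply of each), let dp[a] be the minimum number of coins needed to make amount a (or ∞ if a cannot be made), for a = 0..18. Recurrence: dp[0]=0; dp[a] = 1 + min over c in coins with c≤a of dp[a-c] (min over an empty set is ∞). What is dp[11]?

 a  0  1  2  3  4  5  6  7  8  9 10 11 12 13 14 15 16 17 18
dp  0  -  -  -  -  1  1  -  -  -  2  1  2  -  -  3  2  2  3
(- denotes ∞ / unreachable)

1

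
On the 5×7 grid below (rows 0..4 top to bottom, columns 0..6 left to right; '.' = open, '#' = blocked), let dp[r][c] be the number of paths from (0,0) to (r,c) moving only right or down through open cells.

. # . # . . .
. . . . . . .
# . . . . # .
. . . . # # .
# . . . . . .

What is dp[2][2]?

r\c   0   1   2   3   4   5   6
  0   1   0   0   0   0   0   0
  1   1   1   1   1   1   1   1
  2   0   1   2   3   4   0   1
  3   0   1   3   6   0   0   1
  4   0   1   4  10  10  10  11

2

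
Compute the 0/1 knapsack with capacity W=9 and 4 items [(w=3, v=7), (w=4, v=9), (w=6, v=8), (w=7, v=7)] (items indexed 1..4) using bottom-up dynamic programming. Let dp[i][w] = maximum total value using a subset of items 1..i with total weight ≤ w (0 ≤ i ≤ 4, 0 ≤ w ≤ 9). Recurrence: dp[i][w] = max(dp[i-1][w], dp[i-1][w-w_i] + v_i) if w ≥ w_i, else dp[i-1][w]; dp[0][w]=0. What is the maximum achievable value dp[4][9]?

i\w   0   1   2   3   4   5   6   7   8   9
  0   0   0   0   0   0   0   0   0   0   0
  1   0   0   0   7   7   7   7   7   7   7
  2   0   0   0   7   9   9   9  16  16  16
  3   0   0   0   7   9   9   9  16  16  16
  4   0   0   0   7   9   9   9  16  16  16

16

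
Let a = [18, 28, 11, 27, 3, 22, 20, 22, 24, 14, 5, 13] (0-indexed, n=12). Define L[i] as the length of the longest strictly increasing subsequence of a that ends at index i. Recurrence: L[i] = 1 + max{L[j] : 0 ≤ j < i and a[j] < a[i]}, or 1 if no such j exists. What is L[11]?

3

   i    0    1    2    3    4    5    6    7    8    9   10   11
a[i]   18   28   11   27    3   22   20   22   24   14    5   13
L[i]    1    2    1    2    1    2    2    3    4    2    2    3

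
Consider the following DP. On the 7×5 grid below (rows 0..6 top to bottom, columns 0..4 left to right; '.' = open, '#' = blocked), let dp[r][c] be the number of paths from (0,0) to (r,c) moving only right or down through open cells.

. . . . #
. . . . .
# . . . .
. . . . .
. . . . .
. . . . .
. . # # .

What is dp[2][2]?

r\c   0   1   2   3   4
  0   1   1   1   1   0
  1   1   2   3   4   4
  2   0   2   5   9  13
  3   0   2   7  16  29
  4   0   2   9  25  54
  5   0   2  11  36  90
  6   0   2   0   0  90

5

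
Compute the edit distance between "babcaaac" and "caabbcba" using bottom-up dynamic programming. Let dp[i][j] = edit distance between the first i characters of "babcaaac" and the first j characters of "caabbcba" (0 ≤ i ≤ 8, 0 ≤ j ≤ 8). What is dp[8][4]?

   ''  c  a  a  b  b  c  b  a
''  0  1  2  3  4  5  6  7  8
 b  1  1  2  3  3  4  5  6  7
 a  2  2  1  2  3  4  5  6  6
 b  3  3  2  2  2  3  4  5  6
 c  4  3  3  3  3  3  3  4  5
 a  5  4  3  3  4  4  4  4  4
 a  6  5  4  3  4  5  5  5  4
 a  7  6  5  4  4  5  6  6  5
 c  8  7  6  5  5  5  5  6  6

5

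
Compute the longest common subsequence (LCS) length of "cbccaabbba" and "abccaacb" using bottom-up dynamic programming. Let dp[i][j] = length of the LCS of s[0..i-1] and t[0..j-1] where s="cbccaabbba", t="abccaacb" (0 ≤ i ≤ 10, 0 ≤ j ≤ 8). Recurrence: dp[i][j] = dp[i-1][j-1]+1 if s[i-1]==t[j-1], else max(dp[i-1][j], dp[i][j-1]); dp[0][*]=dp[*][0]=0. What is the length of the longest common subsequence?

   ''  a  b  c  c  a  a  c  b
''  0  0  0  0  0  0  0  0  0
 c  0  0  0  1  1  1  1  1  1
 b  0  0  1  1  1  1  1  1  2
 c  0  0  1  2  2  2  2  2  2
 c  0  0  1  2  3  3  3  3  3
 a  0  1  1  2  3  4  4  4  4
 a  0  1  1  2  3  4  5  5  5
 b  0  1  2  2  3  4  5  5  6
 b  0  1  2  2  3  4  5  5  6
 b  0  1  2  2  3  4  5  5  6
 a  0  1  2  2  3  4  5  5  6

6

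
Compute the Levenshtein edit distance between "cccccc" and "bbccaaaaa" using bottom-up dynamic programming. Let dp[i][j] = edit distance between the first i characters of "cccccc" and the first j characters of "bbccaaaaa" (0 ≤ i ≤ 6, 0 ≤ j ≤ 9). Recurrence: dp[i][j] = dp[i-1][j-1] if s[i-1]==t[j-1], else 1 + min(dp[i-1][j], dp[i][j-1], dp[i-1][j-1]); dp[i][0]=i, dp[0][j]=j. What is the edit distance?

   ''  b  b  c  c  a  a  a  a  a
''  0  1  2  3  4  5  6  7  8  9
 c  1  1  2  2  3  4  5  6  7  8
 c  2  2  2  2  2  3  4  5  6  7
 c  3  3  3  2  2  3  4  5  6  7
 c  4  4  4  3  2  3  4  5  6  7
 c  5  5  5  4  3  3  4  5  6  7
 c  6  6  6  5  4  4  4  5  6  7

7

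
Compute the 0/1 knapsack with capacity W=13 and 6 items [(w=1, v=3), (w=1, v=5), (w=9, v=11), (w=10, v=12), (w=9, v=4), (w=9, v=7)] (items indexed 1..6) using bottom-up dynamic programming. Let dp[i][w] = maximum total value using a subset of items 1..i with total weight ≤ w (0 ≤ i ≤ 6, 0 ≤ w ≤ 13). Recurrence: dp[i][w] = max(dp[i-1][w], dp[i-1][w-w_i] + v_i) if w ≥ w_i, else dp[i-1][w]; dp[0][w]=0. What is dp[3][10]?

16

i\w   0   1   2   3   4   5   6   7   8   9  10  11  12  13
  0   0   0   0   0   0   0   0   0   0   0   0   0   0   0
  1   0   3   3   3   3   3   3   3   3   3   3   3   3   3
  2   0   5   8   8   8   8   8   8   8   8   8   8   8   8
  3   0   5   8   8   8   8   8   8   8  11  16  19  19  19
  4   0   5   8   8   8   8   8   8   8  11  16  19  20  20
  5   0   5   8   8   8   8   8   8   8  11  16  19  20  20
  6   0   5   8   8   8   8   8   8   8  11  16  19  20  20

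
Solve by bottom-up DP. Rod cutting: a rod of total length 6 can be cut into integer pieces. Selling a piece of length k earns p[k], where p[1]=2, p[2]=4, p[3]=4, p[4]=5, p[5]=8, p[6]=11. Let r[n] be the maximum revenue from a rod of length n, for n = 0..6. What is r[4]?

   n    0    1    2    3    4    5    6
r[n]    0    2    4    6    8   10   12

8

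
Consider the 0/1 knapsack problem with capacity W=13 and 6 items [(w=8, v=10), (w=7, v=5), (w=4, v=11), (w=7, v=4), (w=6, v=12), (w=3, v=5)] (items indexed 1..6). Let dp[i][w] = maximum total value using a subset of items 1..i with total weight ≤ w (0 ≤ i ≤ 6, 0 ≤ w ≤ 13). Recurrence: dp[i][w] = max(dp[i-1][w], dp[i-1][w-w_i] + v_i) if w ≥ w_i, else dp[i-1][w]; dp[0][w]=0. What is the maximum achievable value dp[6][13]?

i\w   0   1   2   3   4   5   6   7   8   9  10  11  12  13
  0   0   0   0   0   0   0   0   0   0   0   0   0   0   0
  1   0   0   0   0   0   0   0   0  10  10  10  10  10  10
  2   0   0   0   0   0   0   0   5  10  10  10  10  10  10
  3   0   0   0   0  11  11  11  11  11  11  11  16  21  21
  4   0   0   0   0  11  11  11  11  11  11  11  16  21  21
  5   0   0   0   0  11  11  12  12  12  12  23  23  23  23
  6   0   0   0   5  11  11  12  16  16  17  23  23  23  28

28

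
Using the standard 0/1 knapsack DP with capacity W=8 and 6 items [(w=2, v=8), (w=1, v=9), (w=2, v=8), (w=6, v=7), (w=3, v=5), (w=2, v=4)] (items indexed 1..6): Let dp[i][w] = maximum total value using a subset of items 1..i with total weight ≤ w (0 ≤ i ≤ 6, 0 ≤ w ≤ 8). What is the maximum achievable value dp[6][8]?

i\w   0   1   2   3   4   5   6   7   8
  0   0   0   0   0   0   0   0   0   0
  1   0   0   8   8   8   8   8   8   8
  2   0   9   9  17  17  17  17  17  17
  3   0   9   9  17  17  25  25  25  25
  4   0   9   9  17  17  25  25  25  25
  5   0   9   9  17  17  25  25  25  30
  6   0   9   9  17  17  25  25  29  30

30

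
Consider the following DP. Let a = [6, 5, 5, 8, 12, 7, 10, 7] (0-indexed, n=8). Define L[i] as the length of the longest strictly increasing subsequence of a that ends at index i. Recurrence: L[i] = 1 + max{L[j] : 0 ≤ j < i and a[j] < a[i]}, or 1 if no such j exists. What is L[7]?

2

   i    0    1    2    3    4    5    6    7
a[i]    6    5    5    8   12    7   10    7
L[i]    1    1    1    2    3    2    3    2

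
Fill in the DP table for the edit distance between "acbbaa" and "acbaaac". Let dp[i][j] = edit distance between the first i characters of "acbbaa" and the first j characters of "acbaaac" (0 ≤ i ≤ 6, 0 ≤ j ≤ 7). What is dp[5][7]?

   ''  a  c  b  a  a  a  c
''  0  1  2  3  4  5  6  7
 a  1  0  1  2  3  4  5  6
 c  2  1  0  1  2  3  4  5
 b  3  2  1  0  1  2  3  4
 b  4  3  2  1  1  2  3  4
 a  5  4  3  2  1  1  2  3
 a  6  5  4  3  2  1  1  2

3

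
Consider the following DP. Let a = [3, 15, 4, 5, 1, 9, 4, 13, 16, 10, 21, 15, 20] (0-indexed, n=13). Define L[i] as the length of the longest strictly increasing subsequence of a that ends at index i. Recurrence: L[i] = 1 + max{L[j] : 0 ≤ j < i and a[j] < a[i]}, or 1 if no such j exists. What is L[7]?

   i    0    1    2    3    4    5    6    7    8    9   10   11   12
a[i]    3   15    4    5    1    9    4   13   16   10   21   15   20
L[i]    1    2    2    3    1    4    2    5    6    5    7    6    7

5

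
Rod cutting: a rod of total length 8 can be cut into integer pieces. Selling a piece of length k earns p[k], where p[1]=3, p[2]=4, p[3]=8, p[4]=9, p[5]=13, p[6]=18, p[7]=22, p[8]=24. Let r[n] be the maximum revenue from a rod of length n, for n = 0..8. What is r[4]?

12

   n    0    1    2    3    4    5    6    7    8
r[n]    0    3    6    9   12   15   18   22   25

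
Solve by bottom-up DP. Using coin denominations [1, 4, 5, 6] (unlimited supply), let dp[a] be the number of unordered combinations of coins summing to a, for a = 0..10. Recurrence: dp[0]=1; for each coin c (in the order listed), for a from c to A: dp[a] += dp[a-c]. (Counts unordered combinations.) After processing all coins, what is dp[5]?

3

after  coin     0     1     2     3     4     5     6     7     8     9    10
          1     1     1     1     1     1     1     1     1     1     1     1
          4     1     1     1     1     2     2     2     2     3     3     3
          5     1     1     1     1     2     3     3     3     4     5     6
          6     1     1     1     1     2     3     4     4     5     6     8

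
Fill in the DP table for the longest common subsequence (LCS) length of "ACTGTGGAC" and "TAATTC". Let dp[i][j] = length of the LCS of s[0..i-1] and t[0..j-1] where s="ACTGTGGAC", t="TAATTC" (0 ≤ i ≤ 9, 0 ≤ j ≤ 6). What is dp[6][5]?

3

   ''  T  A  A  T  T  C
''  0  0  0  0  0  0  0
 A  0  0  1  1  1  1  1
 C  0  0  1  1  1  1  2
 T  0  1  1  1  2  2  2
 G  0  1  1  1  2  2  2
 T  0  1  1  1  2  3  3
 G  0  1  1  1  2  3  3
 G  0  1  1  1  2  3  3
 A  0  1  2  2  2  3  3
 C  0  1  2  2  2  3  4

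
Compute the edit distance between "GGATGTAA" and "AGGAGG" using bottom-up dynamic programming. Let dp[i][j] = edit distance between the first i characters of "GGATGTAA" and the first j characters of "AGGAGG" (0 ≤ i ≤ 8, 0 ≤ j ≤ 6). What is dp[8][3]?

6

   ''  A  G  G  A  G  G
''  0  1  2  3  4  5  6
 G  1  1  1  2  3  4  5
 G  2  2  1  1  2  3  4
 A  3  2  2  2  1  2  3
 T  4  3  3  3  2  2  3
 G  5  4  3  3  3  2  2
 T  6  5  4  4  4  3  3
 A  7  6  5  5  4  4  4
 A  8  7  6  6  5  5  5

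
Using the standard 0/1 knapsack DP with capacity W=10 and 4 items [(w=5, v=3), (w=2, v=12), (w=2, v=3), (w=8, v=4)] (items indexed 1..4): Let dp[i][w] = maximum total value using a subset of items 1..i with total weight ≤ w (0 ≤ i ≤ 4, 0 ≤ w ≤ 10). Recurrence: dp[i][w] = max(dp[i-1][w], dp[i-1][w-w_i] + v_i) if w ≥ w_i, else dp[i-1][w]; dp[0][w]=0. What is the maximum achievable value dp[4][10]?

18

i\w   0   1   2   3   4   5   6   7   8   9  10
  0   0   0   0   0   0   0   0   0   0   0   0
  1   0   0   0   0   0   3   3   3   3   3   3
  2   0   0  12  12  12  12  12  15  15  15  15
  3   0   0  12  12  15  15  15  15  15  18  18
  4   0   0  12  12  15  15  15  15  15  18  18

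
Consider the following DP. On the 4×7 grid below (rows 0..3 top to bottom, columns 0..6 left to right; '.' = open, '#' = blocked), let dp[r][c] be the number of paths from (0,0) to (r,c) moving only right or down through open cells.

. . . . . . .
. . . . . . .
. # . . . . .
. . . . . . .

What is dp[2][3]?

r\c   0   1   2   3   4   5   6
  0   1   1   1   1   1   1   1
  1   1   2   3   4   5   6   7
  2   1   0   3   7  12  18  25
  3   1   1   4  11  23  41  66

7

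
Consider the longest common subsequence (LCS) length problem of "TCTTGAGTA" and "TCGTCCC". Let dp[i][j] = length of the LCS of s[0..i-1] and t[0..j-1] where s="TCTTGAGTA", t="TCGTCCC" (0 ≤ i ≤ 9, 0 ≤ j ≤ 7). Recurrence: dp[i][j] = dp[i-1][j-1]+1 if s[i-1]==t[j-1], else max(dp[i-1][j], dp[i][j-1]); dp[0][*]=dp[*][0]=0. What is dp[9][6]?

4

   ''  T  C  G  T  C  C  C
''  0  0  0  0  0  0  0  0
 T  0  1  1  1  1  1  1  1
 C  0  1  2  2  2  2  2  2
 T  0  1  2  2  3  3  3  3
 T  0  1  2  2  3  3  3  3
 G  0  1  2  3  3  3  3  3
 A  0  1  2  3  3  3  3  3
 G  0  1  2  3  3  3  3  3
 T  0  1  2  3  4  4  4  4
 A  0  1  2  3  4  4  4  4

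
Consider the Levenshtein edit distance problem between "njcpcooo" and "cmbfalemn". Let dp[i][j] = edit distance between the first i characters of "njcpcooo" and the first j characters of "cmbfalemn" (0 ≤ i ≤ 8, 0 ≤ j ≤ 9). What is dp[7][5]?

6

   ''  c  m  b  f  a  l  e  m  n
''  0  1  2  3  4  5  6  7  8  9
 n  1  1  2  3  4  5  6  7  8  8
 j  2  2  2  3  4  5  6  7  8  9
 c  3  2  3  3  4  5  6  7  8  9
 p  4  3  3  4  4  5  6  7  8  9
 c  5  4  4  4  5  5  6  7  8  9
 o  6  5  5  5  5  6  6  7  8  9
 o  7  6  6  6  6  6  7  7  8  9
 o  8  7  7  7  7  7  7  8  8  9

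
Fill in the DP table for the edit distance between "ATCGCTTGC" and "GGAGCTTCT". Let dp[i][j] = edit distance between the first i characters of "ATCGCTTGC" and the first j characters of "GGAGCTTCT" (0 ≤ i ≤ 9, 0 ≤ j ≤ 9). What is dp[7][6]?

   ''  G  G  A  G  C  T  T  C  T
''  0  1  2  3  4  5  6  7  8  9
 A  1  1  2  2  3  4  5  6  7  8
 T  2  2  2  3  3  4  4  5  6  7
 C  3  3  3  3  4  3  4  5  5  6
 G  4  3  3  4  3  4  4  5  6  6
 C  5  4  4  4  4  3  4  5  5  6
 T  6  5  5  5  5  4  3  4  5  5
 T  7  6  6  6  6  5  4  3  4  5
 G  8  7  6  7  6  6  5  4  4  5
 C  9  8  7  7  7  6  6  5  4  5

4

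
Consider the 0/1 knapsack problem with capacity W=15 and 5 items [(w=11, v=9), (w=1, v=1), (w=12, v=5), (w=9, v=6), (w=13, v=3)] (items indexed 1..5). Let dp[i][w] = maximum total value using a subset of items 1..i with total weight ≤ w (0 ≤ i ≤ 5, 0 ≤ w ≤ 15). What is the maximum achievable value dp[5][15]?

i\w   0   1   2   3   4   5   6   7   8   9  10  11  12  13  14  15
  0   0   0   0   0   0   0   0   0   0   0   0   0   0   0   0   0
  1   0   0   0   0   0   0   0   0   0   0   0   9   9   9   9   9
  2   0   1   1   1   1   1   1   1   1   1   1   9  10  10  10  10
  3   0   1   1   1   1   1   1   1   1   1   1   9  10  10  10  10
  4   0   1   1   1   1   1   1   1   1   6   7   9  10  10  10  10
  5   0   1   1   1   1   1   1   1   1   6   7   9  10  10  10  10

10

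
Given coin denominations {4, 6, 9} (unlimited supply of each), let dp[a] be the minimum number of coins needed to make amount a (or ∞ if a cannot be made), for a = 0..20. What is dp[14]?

3

 a  0  1  2  3  4  5  6  7  8  9 10 11 12 13 14 15 16 17 18 19 20
dp  0  -  -  -  1  -  1  -  2  1  2  -  2  2  3  2  3  3  2  3  4
(- denotes ∞ / unreachable)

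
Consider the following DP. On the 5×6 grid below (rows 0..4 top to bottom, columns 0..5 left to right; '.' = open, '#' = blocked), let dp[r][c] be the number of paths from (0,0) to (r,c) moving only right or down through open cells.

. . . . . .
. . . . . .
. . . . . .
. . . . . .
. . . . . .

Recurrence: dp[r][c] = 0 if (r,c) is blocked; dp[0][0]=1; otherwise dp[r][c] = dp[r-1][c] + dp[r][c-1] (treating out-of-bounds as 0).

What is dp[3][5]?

r\c   0   1   2   3   4   5
  0   1   1   1   1   1   1
  1   1   2   3   4   5   6
  2   1   3   6  10  15  21
  3   1   4  10  20  35  56
  4   1   5  15  35  70 126

56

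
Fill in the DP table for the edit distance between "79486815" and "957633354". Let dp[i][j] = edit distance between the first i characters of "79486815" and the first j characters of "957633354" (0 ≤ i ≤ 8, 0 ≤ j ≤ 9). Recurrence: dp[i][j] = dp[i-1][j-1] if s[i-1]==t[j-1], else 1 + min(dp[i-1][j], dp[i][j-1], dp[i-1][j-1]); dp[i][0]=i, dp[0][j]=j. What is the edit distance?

   ''  9  5  7  6  3  3  3  5  4
''  0  1  2  3  4  5  6  7  8  9
 7  1  1  2  2  3  4  5  6  7  8
 9  2  1  2  3  3  4  5  6  7  8
 4  3  2  2  3  4  4  5  6  7  7
 8  4  3  3  3  4  5  5  6  7  8
 6  5  4  4  4  3  4  5  6  7  8
 8  6  5  5  5  4  4  5  6  7  8
 1  7  6  6  6  5  5  5  6  7  8
 5  8  7  6  7  6  6  6  6  6  7

7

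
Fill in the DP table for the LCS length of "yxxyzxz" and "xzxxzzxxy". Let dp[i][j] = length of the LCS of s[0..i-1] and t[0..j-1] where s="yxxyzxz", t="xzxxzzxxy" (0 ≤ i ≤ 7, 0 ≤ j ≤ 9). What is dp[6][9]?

   ''  x  z  x  x  z  z  x  x  y
''  0  0  0  0  0  0  0  0  0  0
 y  0  0  0  0  0  0  0  0  0  1
 x  0  1  1  1  1  1  1  1  1  1
 x  0  1  1  2  2  2  2  2  2  2
 y  0  1  1  2  2  2  2  2  2  3
 z  0  1  2  2  2  3  3  3  3  3
 x  0  1  2  3  3  3  3  4  4  4
 z  0  1  2  3  3  4  4  4  4  4

4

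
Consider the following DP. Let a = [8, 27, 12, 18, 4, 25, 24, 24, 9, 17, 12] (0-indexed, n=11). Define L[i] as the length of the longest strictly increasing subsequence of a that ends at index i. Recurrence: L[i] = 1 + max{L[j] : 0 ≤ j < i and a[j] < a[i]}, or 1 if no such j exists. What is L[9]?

   i    0    1    2    3    4    5    6    7    8    9   10
a[i]    8   27   12   18    4   25   24   24    9   17   12
L[i]    1    2    2    3    1    4    4    4    2    3    3

3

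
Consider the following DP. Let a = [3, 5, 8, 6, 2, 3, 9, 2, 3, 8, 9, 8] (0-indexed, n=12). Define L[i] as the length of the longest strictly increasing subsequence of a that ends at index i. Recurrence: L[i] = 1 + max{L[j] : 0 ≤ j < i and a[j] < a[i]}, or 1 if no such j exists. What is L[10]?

5

   i    0    1    2    3    4    5    6    7    8    9   10   11
a[i]    3    5    8    6    2    3    9    2    3    8    9    8
L[i]    1    2    3    3    1    2    4    1    2    4    5    4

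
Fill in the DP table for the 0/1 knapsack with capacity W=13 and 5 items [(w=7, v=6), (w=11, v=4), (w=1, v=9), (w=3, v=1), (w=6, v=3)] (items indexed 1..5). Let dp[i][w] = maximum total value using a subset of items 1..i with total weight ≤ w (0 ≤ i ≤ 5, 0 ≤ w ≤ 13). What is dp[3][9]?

15

i\w   0   1   2   3   4   5   6   7   8   9  10  11  12  13
  0   0   0   0   0   0   0   0   0   0   0   0   0   0   0
  1   0   0   0   0   0   0   0   6   6   6   6   6   6   6
  2   0   0   0   0   0   0   0   6   6   6   6   6   6   6
  3   0   9   9   9   9   9   9   9  15  15  15  15  15  15
  4   0   9   9   9  10  10  10  10  15  15  15  16  16  16
  5   0   9   9   9  10  10  10  12  15  15  15  16  16  16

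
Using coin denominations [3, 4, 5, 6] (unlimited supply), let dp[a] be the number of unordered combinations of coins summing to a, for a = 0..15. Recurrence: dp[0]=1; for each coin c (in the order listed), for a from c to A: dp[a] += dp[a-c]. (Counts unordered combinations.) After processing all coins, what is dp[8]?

after  coin     0     1     2     3     4     5     6     7     8     9    10    11    12    13    14    15
          3     1     0     0     1     0     0     1     0     0     1     0     0     1     0     0     1
          4     1     0     0     1     1     0     1     1     1     1     1     1     2     1     1     2
          5     1     0     0     1     1     1     1     1     2     2     2     2     3     3     3     4
          6     1     0     0     1     1     1     2     1     2     3     3     3     5     4     5     7

2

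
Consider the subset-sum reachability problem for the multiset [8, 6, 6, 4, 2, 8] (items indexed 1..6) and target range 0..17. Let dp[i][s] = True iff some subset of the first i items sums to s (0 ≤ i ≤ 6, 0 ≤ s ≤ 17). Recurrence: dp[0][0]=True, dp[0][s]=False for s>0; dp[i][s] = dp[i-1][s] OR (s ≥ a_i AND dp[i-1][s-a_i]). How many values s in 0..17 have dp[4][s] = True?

8

i\s   0   1   2   3   4   5   6   7   8   9  10  11  12  13  14  15  16  17
  0   T   F   F   F   F   F   F   F   F   F   F   F   F   F   F   F   F   F
  1   T   F   F   F   F   F   F   F   T   F   F   F   F   F   F   F   F   F
  2   T   F   F   F   F   F   T   F   T   F   F   F   F   F   T   F   F   F
  3   T   F   F   F   F   F   T   F   T   F   F   F   T   F   T   F   F   F
  4   T   F   F   F   T   F   T   F   T   F   T   F   T   F   T   F   T   F
  5   T   F   T   F   T   F   T   F   T   F   T   F   T   F   T   F   T   F
  6   T   F   T   F   T   F   T   F   T   F   T   F   T   F   T   F   T   F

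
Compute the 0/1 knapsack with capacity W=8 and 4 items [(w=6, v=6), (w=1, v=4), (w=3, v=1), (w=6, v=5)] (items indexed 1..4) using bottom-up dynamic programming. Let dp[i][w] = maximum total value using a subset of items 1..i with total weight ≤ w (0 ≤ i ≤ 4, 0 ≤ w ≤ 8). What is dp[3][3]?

4

i\w   0   1   2   3   4   5   6   7   8
  0   0   0   0   0   0   0   0   0   0
  1   0   0   0   0   0   0   6   6   6
  2   0   4   4   4   4   4   6  10  10
  3   0   4   4   4   5   5   6  10  10
  4   0   4   4   4   5   5   6  10  10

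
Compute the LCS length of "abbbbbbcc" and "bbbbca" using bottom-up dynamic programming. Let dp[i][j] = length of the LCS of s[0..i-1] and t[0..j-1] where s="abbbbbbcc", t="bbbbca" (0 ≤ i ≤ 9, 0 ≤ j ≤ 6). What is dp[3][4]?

2

   ''  b  b  b  b  c  a
''  0  0  0  0  0  0  0
 a  0  0  0  0  0  0  1
 b  0  1  1  1  1  1  1
 b  0  1  2  2  2  2  2
 b  0  1  2  3  3  3  3
 b  0  1  2  3  4  4  4
 b  0  1  2  3  4  4  4
 b  0  1  2  3  4  4  4
 c  0  1  2  3  4  5  5
 c  0  1  2  3  4  5  5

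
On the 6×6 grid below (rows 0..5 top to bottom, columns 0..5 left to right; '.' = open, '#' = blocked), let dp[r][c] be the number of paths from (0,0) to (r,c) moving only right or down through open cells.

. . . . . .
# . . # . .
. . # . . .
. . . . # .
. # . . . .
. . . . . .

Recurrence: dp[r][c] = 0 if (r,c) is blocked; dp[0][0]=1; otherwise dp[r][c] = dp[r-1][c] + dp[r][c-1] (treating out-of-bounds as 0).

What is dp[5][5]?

r\c   0   1   2   3   4   5
  0   1   1   1   1   1   1
  1   0   1   2   0   1   2
  2   0   1   0   0   1   3
  3   0   1   1   1   0   3
  4   0   0   1   2   2   5
  5   0   0   1   3   5  10

10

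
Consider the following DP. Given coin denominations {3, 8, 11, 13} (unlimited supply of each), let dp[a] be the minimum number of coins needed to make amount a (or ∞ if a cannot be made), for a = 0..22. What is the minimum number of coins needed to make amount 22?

2

 a  0  1  2  3  4  5  6  7  8  9 10 11 12 13 14 15 16 17 18 19 20 21 22
dp  0  -  -  1  -  -  2  -  1  3  -  1  4  1  2  5  2  3  6  2  4  2  2
(- denotes ∞ / unreachable)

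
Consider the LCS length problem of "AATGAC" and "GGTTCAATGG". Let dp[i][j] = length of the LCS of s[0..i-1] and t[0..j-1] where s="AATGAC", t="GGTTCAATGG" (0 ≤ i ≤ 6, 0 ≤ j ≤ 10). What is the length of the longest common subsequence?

4

   ''  G  G  T  T  C  A  A  T  G  G
''  0  0  0  0  0  0  0  0  0  0  0
 A  0  0  0  0  0  0  1  1  1  1  1
 A  0  0  0  0  0  0  1  2  2  2  2
 T  0  0  0  1  1  1  1  2  3  3  3
 G  0  1  1  1  1  1  1  2  3  4  4
 A  0  1  1  1  1  1  2  2  3  4  4
 C  0  1  1  1  1  2  2  2  3  4  4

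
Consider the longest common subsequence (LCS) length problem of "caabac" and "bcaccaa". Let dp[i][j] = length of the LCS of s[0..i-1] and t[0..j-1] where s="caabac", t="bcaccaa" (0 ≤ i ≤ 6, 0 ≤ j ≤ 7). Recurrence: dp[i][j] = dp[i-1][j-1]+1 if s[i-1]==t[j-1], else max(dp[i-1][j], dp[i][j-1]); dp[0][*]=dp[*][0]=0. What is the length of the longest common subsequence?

   ''  b  c  a  c  c  a  a
''  0  0  0  0  0  0  0  0
 c  0  0  1  1  1  1  1  1
 a  0  0  1  2  2  2  2  2
 a  0  0  1  2  2  2  3  3
 b  0  1  1  2  2  2  3  3
 a  0  1  1  2  2  2  3  4
 c  0  1  2  2  3  3  3  4

4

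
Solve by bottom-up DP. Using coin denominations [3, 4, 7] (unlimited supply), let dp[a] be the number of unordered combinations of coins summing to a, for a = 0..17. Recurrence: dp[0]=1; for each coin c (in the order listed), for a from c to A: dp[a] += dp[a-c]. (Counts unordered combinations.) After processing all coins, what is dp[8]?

after  coin     0     1     2     3     4     5     6     7     8     9    10    11    12    13    14    15    16    17
          3     1     0     0     1     0     0     1     0     0     1     0     0     1     0     0     1     0     0
          4     1     0     0     1     1     0     1     1     1     1     1     1     2     1     1     2     2     1
          7     1     0     0     1     1     0     1     2     1     1     2     2     2     2     3     3     3     3

1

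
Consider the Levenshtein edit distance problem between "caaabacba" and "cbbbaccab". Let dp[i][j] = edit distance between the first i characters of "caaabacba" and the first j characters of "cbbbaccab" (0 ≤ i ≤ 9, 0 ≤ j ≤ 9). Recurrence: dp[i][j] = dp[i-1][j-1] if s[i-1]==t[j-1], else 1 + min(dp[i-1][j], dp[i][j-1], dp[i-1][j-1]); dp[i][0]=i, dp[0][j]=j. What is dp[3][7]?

5

   ''  c  b  b  b  a  c  c  a  b
''  0  1  2  3  4  5  6  7  8  9
 c  1  0  1  2  3  4  5  6  7  8
 a  2  1  1  2  3  3  4  5  6  7
 a  3  2  2  2  3  3  4  5  5  6
 a  4  3  3  3  3  3  4  5  5  6
 b  5  4  3  3  3  4  4  5  6  5
 a  6  5  4  4  4  3  4  5  5  6
 c  7  6  5  5  5  4  3  4  5  6
 b  8  7  6  5  5  5  4  4  5  5
 a  9  8  7  6  6  5  5  5  4  5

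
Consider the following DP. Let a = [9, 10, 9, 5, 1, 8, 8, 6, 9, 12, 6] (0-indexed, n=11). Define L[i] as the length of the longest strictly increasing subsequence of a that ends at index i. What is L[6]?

2

   i    0    1    2    3    4    5    6    7    8    9   10
a[i]    9   10    9    5    1    8    8    6    9   12    6
L[i]    1    2    1    1    1    2    2    2    3    4    2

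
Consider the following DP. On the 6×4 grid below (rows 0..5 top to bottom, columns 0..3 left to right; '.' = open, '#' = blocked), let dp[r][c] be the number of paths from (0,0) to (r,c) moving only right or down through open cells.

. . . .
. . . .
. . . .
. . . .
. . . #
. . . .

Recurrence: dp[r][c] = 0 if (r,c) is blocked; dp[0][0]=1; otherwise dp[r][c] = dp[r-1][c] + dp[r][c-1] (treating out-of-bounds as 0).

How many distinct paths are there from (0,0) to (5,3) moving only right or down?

21

r\c   0   1   2   3
  0   1   1   1   1
  1   1   2   3   4
  2   1   3   6  10
  3   1   4  10  20
  4   1   5  15   0
  5   1   6  21  21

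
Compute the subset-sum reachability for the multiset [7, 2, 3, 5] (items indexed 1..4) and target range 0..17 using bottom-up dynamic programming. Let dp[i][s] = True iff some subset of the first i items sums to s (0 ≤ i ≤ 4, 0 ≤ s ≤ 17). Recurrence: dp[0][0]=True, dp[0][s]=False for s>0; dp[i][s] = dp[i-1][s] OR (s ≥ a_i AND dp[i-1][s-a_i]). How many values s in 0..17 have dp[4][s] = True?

i\s   0   1   2   3   4   5   6   7   8   9  10  11  12  13  14  15  16  17
  0   T   F   F   F   F   F   F   F   F   F   F   F   F   F   F   F   F   F
  1   T   F   F   F   F   F   F   T   F   F   F   F   F   F   F   F   F   F
  2   T   F   T   F   F   F   F   T   F   T   F   F   F   F   F   F   F   F
  3   T   F   T   T   F   T   F   T   F   T   T   F   T   F   F   F   F   F
  4   T   F   T   T   F   T   F   T   T   T   T   F   T   F   T   T   F   T

12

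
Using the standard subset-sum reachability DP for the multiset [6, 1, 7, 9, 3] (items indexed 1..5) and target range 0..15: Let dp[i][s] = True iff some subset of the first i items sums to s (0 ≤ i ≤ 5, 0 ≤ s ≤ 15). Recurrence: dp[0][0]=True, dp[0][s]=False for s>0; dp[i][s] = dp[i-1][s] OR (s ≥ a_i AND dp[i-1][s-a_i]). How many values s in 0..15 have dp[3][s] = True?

i\s   0   1   2   3   4   5   6   7   8   9  10  11  12  13  14  15
  0   T   F   F   F   F   F   F   F   F   F   F   F   F   F   F   F
  1   T   F   F   F   F   F   T   F   F   F   F   F   F   F   F   F
  2   T   T   F   F   F   F   T   T   F   F   F   F   F   F   F   F
  3   T   T   F   F   F   F   T   T   T   F   F   F   F   T   T   F
  4   T   T   F   F   F   F   T   T   T   T   T   F   F   T   T   T
  5   T   T   F   T   T   F   T   T   T   T   T   T   T   T   T   T

7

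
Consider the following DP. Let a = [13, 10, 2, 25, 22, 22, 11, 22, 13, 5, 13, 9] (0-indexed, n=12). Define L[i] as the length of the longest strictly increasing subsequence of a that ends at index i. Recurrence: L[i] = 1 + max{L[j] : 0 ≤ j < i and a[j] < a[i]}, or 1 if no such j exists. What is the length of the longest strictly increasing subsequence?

   i    0    1    2    3    4    5    6    7    8    9   10   11
a[i]   13   10    2   25   22   22   11   22   13    5   13    9
L[i]    1    1    1    2    2    2    2    3    3    2    3    3

3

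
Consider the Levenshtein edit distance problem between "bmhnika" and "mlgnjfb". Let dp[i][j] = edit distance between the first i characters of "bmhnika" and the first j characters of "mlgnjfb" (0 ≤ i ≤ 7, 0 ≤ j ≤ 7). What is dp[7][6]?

   ''  m  l  g  n  j  f  b
''  0  1  2  3  4  5  6  7
 b  1  1  2  3  4  5  6  6
 m  2  1  2  3  4  5  6  7
 h  3  2  2  3  4  5  6  7
 n  4  3  3  3  3  4  5  6
 i  5  4  4  4  4  4  5  6
 k  6  5  5  5  5  5  5  6
 a  7  6  6  6  6  6  6  6

6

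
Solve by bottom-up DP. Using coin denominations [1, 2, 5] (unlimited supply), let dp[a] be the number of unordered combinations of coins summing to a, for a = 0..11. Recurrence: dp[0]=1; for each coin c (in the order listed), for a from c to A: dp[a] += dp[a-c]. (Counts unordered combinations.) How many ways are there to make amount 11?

after  coin     0     1     2     3     4     5     6     7     8     9    10    11
          1     1     1     1     1     1     1     1     1     1     1     1     1
          2     1     1     2     2     3     3     4     4     5     5     6     6
          5     1     1     2     2     3     4     5     6     7     8    10    11

11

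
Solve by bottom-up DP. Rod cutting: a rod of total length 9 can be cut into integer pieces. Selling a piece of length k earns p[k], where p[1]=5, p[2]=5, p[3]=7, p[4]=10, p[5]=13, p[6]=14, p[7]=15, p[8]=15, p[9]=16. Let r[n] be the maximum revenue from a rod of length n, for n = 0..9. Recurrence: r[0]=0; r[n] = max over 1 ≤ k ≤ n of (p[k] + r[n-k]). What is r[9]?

45

   n    0    1    2    3    4    5    6    7    8    9
r[n]    0    5   10   15   20   25   30   35   40   45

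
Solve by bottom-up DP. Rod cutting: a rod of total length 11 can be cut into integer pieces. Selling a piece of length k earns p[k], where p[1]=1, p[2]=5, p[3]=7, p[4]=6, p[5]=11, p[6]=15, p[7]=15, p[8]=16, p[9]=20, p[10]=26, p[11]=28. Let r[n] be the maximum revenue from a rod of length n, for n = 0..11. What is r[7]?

17

   n    0    1    2    3    4    5    6    7    8    9   10   11
r[n]    0    1    5    7   10   12   15   17   20   22   26   28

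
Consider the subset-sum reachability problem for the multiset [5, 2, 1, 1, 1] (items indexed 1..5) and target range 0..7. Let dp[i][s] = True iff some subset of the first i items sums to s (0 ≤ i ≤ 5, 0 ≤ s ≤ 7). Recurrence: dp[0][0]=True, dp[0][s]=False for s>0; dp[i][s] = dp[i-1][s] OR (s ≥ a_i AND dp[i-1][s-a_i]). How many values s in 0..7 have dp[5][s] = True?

8

i\s   0   1   2   3   4   5   6   7
  0   T   F   F   F   F   F   F   F
  1   T   F   F   F   F   T   F   F
  2   T   F   T   F   F   T   F   T
  3   T   T   T   T   F   T   T   T
  4   T   T   T   T   T   T   T   T
  5   T   T   T   T   T   T   T   T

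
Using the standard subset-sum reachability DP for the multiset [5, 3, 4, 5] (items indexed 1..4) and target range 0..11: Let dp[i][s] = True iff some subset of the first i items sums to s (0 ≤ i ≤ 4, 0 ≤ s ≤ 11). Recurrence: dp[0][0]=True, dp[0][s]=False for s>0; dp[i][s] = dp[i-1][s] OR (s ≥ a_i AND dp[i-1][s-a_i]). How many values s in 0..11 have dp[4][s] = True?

i\s   0   1   2   3   4   5   6   7   8   9  10  11
  0   T   F   F   F   F   F   F   F   F   F   F   F
  1   T   F   F   F   F   T   F   F   F   F   F   F
  2   T   F   F   T   F   T   F   F   T   F   F   F
  3   T   F   F   T   T   T   F   T   T   T   F   F
  4   T   F   F   T   T   T   F   T   T   T   T   F

8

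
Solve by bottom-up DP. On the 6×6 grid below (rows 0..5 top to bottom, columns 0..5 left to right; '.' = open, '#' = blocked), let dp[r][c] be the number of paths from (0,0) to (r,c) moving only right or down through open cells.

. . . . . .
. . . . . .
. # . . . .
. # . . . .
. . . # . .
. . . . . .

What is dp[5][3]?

6

r\c   0   1   2   3   4   5
  0   1   1   1   1   1   1
  1   1   2   3   4   5   6
  2   1   0   3   7  12  18
  3   1   0   3  10  22  40
  4   1   1   4   0  22  62
  5   1   2   6   6  28  90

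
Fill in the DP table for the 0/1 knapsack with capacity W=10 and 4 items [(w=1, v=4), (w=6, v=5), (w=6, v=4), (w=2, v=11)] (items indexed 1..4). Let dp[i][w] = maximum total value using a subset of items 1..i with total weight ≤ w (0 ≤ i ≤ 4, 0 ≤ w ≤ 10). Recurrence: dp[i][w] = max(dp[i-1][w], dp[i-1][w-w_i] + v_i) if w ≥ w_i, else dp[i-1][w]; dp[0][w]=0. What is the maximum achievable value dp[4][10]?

20

i\w   0   1   2   3   4   5   6   7   8   9  10
  0   0   0   0   0   0   0   0   0   0   0   0
  1   0   4   4   4   4   4   4   4   4   4   4
  2   0   4   4   4   4   4   5   9   9   9   9
  3   0   4   4   4   4   4   5   9   9   9   9
  4   0   4  11  15  15  15  15  15  16  20  20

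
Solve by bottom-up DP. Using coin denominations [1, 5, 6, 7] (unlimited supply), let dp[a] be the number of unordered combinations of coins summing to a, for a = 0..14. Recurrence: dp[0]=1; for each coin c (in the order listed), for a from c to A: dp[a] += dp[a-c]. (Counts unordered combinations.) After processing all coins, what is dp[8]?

after  coin     0     1     2     3     4     5     6     7     8     9    10    11    12    13    14
          1     1     1     1     1     1     1     1     1     1     1     1     1     1     1     1
          5     1     1     1     1     1     2     2     2     2     2     3     3     3     3     3
          6     1     1     1     1     1     2     3     3     3     3     4     5     6     6     6
          7     1     1     1     1     1     2     3     4     4     4     5     6     8     9    10

4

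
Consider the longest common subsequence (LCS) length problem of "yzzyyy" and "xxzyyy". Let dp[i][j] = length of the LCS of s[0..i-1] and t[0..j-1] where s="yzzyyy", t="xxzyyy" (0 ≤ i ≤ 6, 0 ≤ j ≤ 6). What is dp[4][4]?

   ''  x  x  z  y  y  y
''  0  0  0  0  0  0  0
 y  0  0  0  0  1  1  1
 z  0  0  0  1  1  1  1
 z  0  0  0  1  1  1  1
 y  0  0  0  1  2  2  2
 y  0  0  0  1  2  3  3
 y  0  0  0  1  2  3  4

2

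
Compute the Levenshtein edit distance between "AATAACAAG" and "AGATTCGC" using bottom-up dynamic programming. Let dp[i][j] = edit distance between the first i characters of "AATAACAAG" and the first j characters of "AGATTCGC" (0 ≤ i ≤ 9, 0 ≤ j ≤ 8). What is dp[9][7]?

   ''  A  G  A  T  T  C  G  C
''  0  1  2  3  4  5  6  7  8
 A  1  0  1  2  3  4  5  6  7
 A  2  1  1  1  2  3  4  5  6
 T  3  2  2  2  1  2  3  4  5
 A  4  3  3  2  2  2  3  4  5
 A  5  4  4  3  3  3  3  4  5
 C  6  5  5  4  4  4  3  4  4
 A  7  6  6  5  5  5  4  4  5
 A  8  7  7  6  6  6  5  5  5
 G  9  8  7  7  7  7  6  5  6

5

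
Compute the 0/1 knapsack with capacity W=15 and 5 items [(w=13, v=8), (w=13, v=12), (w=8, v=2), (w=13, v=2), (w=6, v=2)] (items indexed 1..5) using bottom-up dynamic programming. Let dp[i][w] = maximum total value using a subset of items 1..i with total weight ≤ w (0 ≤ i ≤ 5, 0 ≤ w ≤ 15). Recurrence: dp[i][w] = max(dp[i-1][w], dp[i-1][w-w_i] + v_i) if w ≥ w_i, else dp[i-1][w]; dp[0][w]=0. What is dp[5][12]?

i\w   0   1   2   3   4   5   6   7   8   9  10  11  12  13  14  15
  0   0   0   0   0   0   0   0   0   0   0   0   0   0   0   0   0
  1   0   0   0   0   0   0   0   0   0   0   0   0   0   8   8   8
  2   0   0   0   0   0   0   0   0   0   0   0   0   0  12  12  12
  3   0   0   0   0   0   0   0   0   2   2   2   2   2  12  12  12
  4   0   0   0   0   0   0   0   0   2   2   2   2   2  12  12  12
  5   0   0   0   0   0   0   2   2   2   2   2   2   2  12  12  12

2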